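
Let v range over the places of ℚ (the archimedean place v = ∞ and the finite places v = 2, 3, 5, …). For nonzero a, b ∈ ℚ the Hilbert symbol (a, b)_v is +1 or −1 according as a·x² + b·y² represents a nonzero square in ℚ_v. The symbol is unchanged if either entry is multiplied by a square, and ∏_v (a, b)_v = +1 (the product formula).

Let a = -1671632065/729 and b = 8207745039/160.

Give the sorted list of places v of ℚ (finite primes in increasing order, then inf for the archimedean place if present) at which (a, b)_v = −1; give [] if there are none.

[2, 3, 29, 31]

Mod squares: a ≡ -3159985, b ≡ 6661590. Check v ∈ {∞, 2, 3, 5, 13, 19, 23, 29, 31, 37}.
v=2: v_2(a)=0, v_2(b)=-5; units ≡ 7, 3 (mod 8); ε·ε+αω+βω = 1·1+0·1+-5·0 ≡ 1  ⇒  (a,b)_2 = -1.
v=31: a=31^1·(≡3), b=31^1·(≡23) mod 31; (3|31)=-1, (23|31)=-1; (−1)^{1·1·15}·(-1)^1·(-1)^1 = -1.
v=5: a=5^1·(≡3), b=5^-1·(≡2) mod 5; (3|5)=-1, (2|5)=-1; (−1)^{1·-1·2}·(-1)^-1·(-1)^1 = +1.
v=∞: -3159985 < 0 and 6661590 > 0  ⇒  (a,b)_∞ = +1.
v=19: a=19^1·(≡17), b=19^1·(≡2) mod 19; (17|19)=+1, (2|19)=-1; (−1)^{1·1·9}·(+1)^1·(-1)^1 = +1.
v=3: a=3^-6·(≡2), b=3^3·(≡2) mod 3; (2|3)=-1, (2|3)=-1; (−1)^{-6·3·1}·(-1)^3·(-1)^-6 = -1.
v=37: a=37^1·(≡9), b=37^2·(≡36) mod 37; (9|37)=+1, (36|37)=+1; (−1)^{1·2·18}·(+1)^2·(+1)^1 = +1.
v=13: a=13^0·(≡1), b=13^1·(≡12) mod 13; (1|13)=+1, (12|13)=+1; (−1)^{0·1·6}·(+1)^1·(+1)^0 = +1.
v=29: a=29^1·(≡8), b=29^1·(≡5) mod 29; (8|29)=-1, (5|29)=+1; (−1)^{1·1·14}·(-1)^1·(+1)^1 = -1.
v=23: a=23^2·(≡12), b=23^0·(≡1) mod 23; (12|23)=+1, (1|23)=+1; (−1)^{2·0·11}·(+1)^0·(+1)^2 = +1.
(-3159985, 6661590 / ℚ) ramifies at {2, 3, 29, 31}: a division algebra.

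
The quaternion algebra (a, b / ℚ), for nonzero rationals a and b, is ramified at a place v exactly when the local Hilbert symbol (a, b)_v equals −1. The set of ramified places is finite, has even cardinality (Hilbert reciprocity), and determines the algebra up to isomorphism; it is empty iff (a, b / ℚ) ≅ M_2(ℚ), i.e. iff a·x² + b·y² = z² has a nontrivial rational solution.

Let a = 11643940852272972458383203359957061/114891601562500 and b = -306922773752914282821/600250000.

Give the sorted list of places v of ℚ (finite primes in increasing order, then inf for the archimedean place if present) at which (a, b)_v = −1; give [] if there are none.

Mod squares: a ≡ 7429, b ≡ -221. Check v ∈ {∞, 2, 3, 5, 7, 11, 13, 17, 19, 23}.
v=5: a=5^-12·(≡1), b=5^-6·(≡4) mod 5; (1|5)=+1, (4|5)=+1; (−1)^{-12·-6·2}·(+1)^-6·(+1)^-12 = +1.
v=7: a=7^-6·(≡4), b=7^-4·(≡5) mod 7; (4|7)=+1, (5|7)=-1; (−1)^{-6·-4·3}·(+1)^-4·(-1)^-6 = +1.
v=2: v_2(a)=-2, v_2(b)=-4; units ≡ 5, 3 (mod 8); ε·ε+αω+βω = 0·1+-2·1+-4·1 ≡ 0  ⇒  (a,b)_2 = +1.
v=11: a=11^6·(≡4), b=11^4·(≡10) mod 11; (4|11)=+1, (10|11)=-1; (−1)^{6·4·5}·(+1)^4·(-1)^6 = +1.
v=∞: 7429 > 0 and -221 < 0  ⇒  (a,b)_∞ = +1.
v=3: a=3^2·(≡1), b=3^2·(≡1) mod 3; (1|3)=+1, (1|3)=+1; (−1)^{2·2·1}·(+1)^2·(+1)^2 = +1.
v=23: a=23^7·(≡13), b=23^4·(≡6) mod 23; (13|23)=+1, (6|23)=+1; (−1)^{7·4·11}·(+1)^4·(+1)^7 = +1.
v=19: a=19^7·(≡6), b=19^4·(≡4) mod 19; (6|19)=+1, (4|19)=+1; (−1)^{7·4·9}·(+1)^4·(+1)^7 = +1.
v=13: a=13^2·(≡2), b=13^1·(≡12) mod 13; (2|13)=-1, (12|13)=+1; (−1)^{2·1·6}·(-1)^1·(+1)^2 = -1.
v=17: a=17^5·(≡5), b=17^3·(≡4) mod 17; (5|17)=-1, (4|17)=+1; (−1)^{5·3·8}·(-1)^3·(+1)^5 = -1.
(7429, -221 / ℚ) ramifies at {13, 17}: a division algebra.

[13, 17]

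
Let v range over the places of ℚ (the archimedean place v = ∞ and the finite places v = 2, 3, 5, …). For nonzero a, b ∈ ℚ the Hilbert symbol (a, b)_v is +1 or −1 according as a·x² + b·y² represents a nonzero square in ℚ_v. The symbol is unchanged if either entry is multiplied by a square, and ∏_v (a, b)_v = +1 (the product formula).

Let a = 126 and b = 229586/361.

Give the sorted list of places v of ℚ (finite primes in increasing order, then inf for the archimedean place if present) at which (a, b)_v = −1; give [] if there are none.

Mod squares: a ≡ 14, b ≡ 434. Check v ∈ {∞, 2, 3, 7, 19, 23, 31}.
v=∞: 14 > 0 and 434 > 0  ⇒  (a,b)_∞ = +1.
v=19: a=19^0·(≡12), b=19^-2·(≡9) mod 19; (12|19)=-1, (9|19)=+1; (−1)^{0·-2·9}·(-1)^-2·(+1)^0 = +1.
v=23: a=23^0·(≡11), b=23^2·(≡7) mod 23; (11|23)=-1, (7|23)=-1; (−1)^{0·2·11}·(-1)^2·(-1)^0 = +1.
v=2: v_2(a)=1, v_2(b)=1; units ≡ 7, 1 (mod 8); ε·ε+αω+βω = 1·0+1·0+1·0 ≡ 0  ⇒  (a,b)_2 = +1.
v=3: a=3^2·(≡2), b=3^0·(≡2) mod 3; (2|3)=-1, (2|3)=-1; (−1)^{2·0·1}·(-1)^0·(-1)^2 = +1.
v=31: a=31^0·(≡2), b=31^1·(≡20) mod 31; (2|31)=+1, (20|31)=+1; (−1)^{0·1·15}·(+1)^1·(+1)^0 = +1.
v=7: a=7^1·(≡4), b=7^1·(≡6) mod 7; (4|7)=+1, (6|7)=-1; (−1)^{1·1·3}·(+1)^1·(-1)^1 = +1.
Every local symbol is +1, so the conic 14·x² + 434·y² = z² has ℚ_v-points for all v and hence a ℚ-point; (a, b / ℚ) ≅ M_2(ℚ).

[]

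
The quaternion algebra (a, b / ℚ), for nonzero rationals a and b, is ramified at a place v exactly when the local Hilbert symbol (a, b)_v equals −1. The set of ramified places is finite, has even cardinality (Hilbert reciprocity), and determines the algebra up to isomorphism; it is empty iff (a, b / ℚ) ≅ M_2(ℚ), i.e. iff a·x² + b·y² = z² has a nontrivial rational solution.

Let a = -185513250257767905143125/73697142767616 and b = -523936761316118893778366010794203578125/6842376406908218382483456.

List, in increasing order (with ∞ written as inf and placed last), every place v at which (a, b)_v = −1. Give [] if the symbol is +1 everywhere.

[2, 29, 41, inf]

(a, b) ≡ (-1189, -29) mod (ℚ^×)²; places V = {2, 3, 5, 7, 13, 17, 23, 29, 37, 41, 43, ∞}.
(a,b)_∞: sgn(-1189)=−, sgn(-29)=−, so -1.
(a,b)_3: α=-12, u≡2; β=-16, v≡1 (mod 3); (2|3)=-1, (1|3)=+1; sign (−1)^0·-1^-16·+1^-12 = +1.
(a,b)_7: α=4, u≡4; β=6, v≡5 (mod 7); (4|7)=+1, (5|7)=-1; sign (−1)^0·+1^6·-1^4 = +1.
(a,b)_43: α=2, u≡36; β=2, v≡15 (mod 43); (36|43)=+1, (15|43)=+1; sign (−1)^0·+1^2·+1^2 = +1.
(a,b)_29: α=3, u≡19; β=5, v≡1 (mod 29); (19|29)=-1, (1|29)=+1; sign (−1)^0·-1^5·+1^3 = -1.
(a,b)_13: α=2, u≡7; β=4, v≡10 (mod 13); (7|13)=-1, (10|13)=+1; sign (−1)^0·-1^4·+1^2 = +1.
(a,b)_37: α=2, u≡14; β=4, v≡13 (mod 37); (14|37)=-1, (13|37)=-1; sign (−1)^0·-1^4·-1^2 = +1.
(a,b)_2: α=-18, β=-30; u≡3, v≡3 (mod 8); ε(u)ε(v)=1·1, αω(v)=-18·1, βω(u)=-30·1; sum ≡ 1  ⇒  -1.
(a,b)_5: α=4, u≡1; β=6, v≡1 (mod 5); (1|5)=+1, (1|5)=+1; sign (−1)^0·+1^6·+1^4 = +1.
(a,b)_23: α=-2, u≡5; β=-6, v≡7 (mod 23); (5|23)=-1, (7|23)=-1; sign (−1)^0·-1^-6·-1^-2 = +1.
(a,b)_17: α=2, u≡9; β=4, v≡14 (mod 17); (9|17)=+1, (14|17)=-1; sign (−1)^0·+1^4·-1^2 = +1.
(a,b)_41: α=1, u≡19; β=2, v≡35 (mod 41); (19|41)=-1, (35|41)=-1; sign (−1)^0·-1^2·-1^1 = -1.
(-1189, -29 / ℚ) ramifies at {2, 29, 41, ∞}: a division algebra.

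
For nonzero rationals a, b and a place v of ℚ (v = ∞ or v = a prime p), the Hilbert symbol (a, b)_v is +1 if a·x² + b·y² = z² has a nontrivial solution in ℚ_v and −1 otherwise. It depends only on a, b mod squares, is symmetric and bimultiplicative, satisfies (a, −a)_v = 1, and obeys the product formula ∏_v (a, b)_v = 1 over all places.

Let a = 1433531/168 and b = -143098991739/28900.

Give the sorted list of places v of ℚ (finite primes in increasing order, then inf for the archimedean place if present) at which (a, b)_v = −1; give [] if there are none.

[2, 7]

Mod squares: a ≡ 462, b ≡ -11. Check v ∈ {∞, 2, 3, 5, 7, 11, 17, 19, 23, 29}.
v=29: a=29^0·(≡14), b=29^2·(≡2) mod 29; (14|29)=-1, (2|29)=-1; (−1)^{0·2·14}·(-1)^2·(-1)^0 = +1.
v=23: a=23^0·(≡8), b=23^2·(≡12) mod 23; (8|23)=+1, (12|23)=+1; (−1)^{0·2·11}·(+1)^2·(+1)^0 = +1.
v=17: a=17^0·(≡14), b=17^-2·(≡3) mod 17; (14|17)=-1, (3|17)=-1; (−1)^{0·-2·8}·(-1)^-2·(-1)^0 = +1.
v=2: v_2(a)=-3, v_2(b)=-2; units ≡ 7, 5 (mod 8); ε·ε+αω+βω = 1·0+-3·1+-2·0 ≡ 1  ⇒  (a,b)_2 = -1.
v=11: a=11^1·(≡5), b=11^1·(≡6) mod 11; (5|11)=+1, (6|11)=-1; (−1)^{1·1·5}·(+1)^1·(-1)^1 = +1.
v=∞: 462 > 0 and -11 < 0  ⇒  (a,b)_∞ = +1.
v=19: a=19^4·(≡9), b=19^2·(≡8) mod 19; (9|19)=+1, (8|19)=-1; (−1)^{4·2·9}·(+1)^2·(-1)^4 = +1.
v=5: a=5^0·(≡2), b=5^-2·(≡1) mod 5; (2|5)=-1, (1|5)=+1; (−1)^{0·-2·2}·(-1)^-2·(+1)^0 = +1.
v=7: a=7^-1·(≡5), b=7^0·(≡6) mod 7; (5|7)=-1, (6|7)=-1; (−1)^{-1·0·3}·(-1)^0·(-1)^-1 = -1.
v=3: a=3^-1·(≡1), b=3^4·(≡1) mod 3; (1|3)=+1, (1|3)=+1; (−1)^{-1·4·1}·(+1)^4·(+1)^-1 = +1.
(462, -11 / ℚ) ramifies at {2, 7}: a division algebra.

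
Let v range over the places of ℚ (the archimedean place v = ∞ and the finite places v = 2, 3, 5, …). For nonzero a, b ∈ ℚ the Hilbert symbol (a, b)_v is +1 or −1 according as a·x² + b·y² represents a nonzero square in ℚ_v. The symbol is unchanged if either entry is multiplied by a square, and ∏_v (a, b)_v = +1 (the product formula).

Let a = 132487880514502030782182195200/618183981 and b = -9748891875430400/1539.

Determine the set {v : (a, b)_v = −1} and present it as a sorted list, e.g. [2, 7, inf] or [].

[7, 29]

Mod squares: a ≡ 6293, b ≡ -6479. Check v ∈ {∞, 2, 3, 5, 7, 11, 19, 29, 31}.
v=2: v_2(a)=20, v_2(b)=12; units ≡ 5, 1 (mod 8); ε·ε+αω+βω = 0·0+20·0+12·1 ≡ 0  ⇒  (a,b)_2 = +1.
v=29: a=29^-1·(≡3), b=29^0·(≡15) mod 29; (3|29)=-1, (15|29)=-1; (−1)^{-1·0·14}·(-1)^0·(-1)^-1 = -1.
v=7: a=7^7·(≡3), b=7^4·(≡3) mod 7; (3|7)=-1, (3|7)=-1; (−1)^{7·4·3}·(-1)^4·(-1)^7 = -1.
v=5: a=5^2·(≡3), b=5^2·(≡1) mod 5; (3|5)=-1, (1|5)=+1; (−1)^{2·2·2}·(-1)^2·(+1)^2 = +1.
v=31: a=31^5·(≡27), b=31^3·(≡16) mod 31; (27|31)=-1, (16|31)=+1; (−1)^{5·3·15}·(-1)^3·(+1)^5 = +1.
v=3: a=3^-10·(≡2), b=3^-4·(≡1) mod 3; (2|3)=-1, (1|3)=+1; (−1)^{-10·-4·1}·(-1)^-4·(+1)^-10 = +1.
v=11: a=11^8·(≡5), b=11^3·(≡9) mod 11; (5|11)=+1, (9|11)=+1; (−1)^{8·3·5}·(+1)^3·(+1)^8 = +1.
v=19: a=19^-2·(≡17), b=19^-1·(≡5) mod 19; (17|19)=+1, (5|19)=+1; (−1)^{-2·-1·9}·(+1)^-1·(+1)^-2 = +1.
v=∞: 6293 > 0 and -6479 < 0  ⇒  (a,b)_∞ = +1.
(6293, -6479 / ℚ) ramifies at {7, 29}: a division algebra.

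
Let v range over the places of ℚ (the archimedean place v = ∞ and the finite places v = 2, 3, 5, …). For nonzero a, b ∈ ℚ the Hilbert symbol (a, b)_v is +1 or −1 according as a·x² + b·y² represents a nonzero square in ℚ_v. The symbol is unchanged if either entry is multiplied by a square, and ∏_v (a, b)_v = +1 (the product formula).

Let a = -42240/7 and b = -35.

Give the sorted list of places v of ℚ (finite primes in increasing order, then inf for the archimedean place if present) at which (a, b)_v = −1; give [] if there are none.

Mod squares: a ≡ -1155, b ≡ -35. Check v ∈ {∞, 2, 3, 5, 7, 11}.
v=5: a=5^1·(≡1), b=5^1·(≡3) mod 5; (1|5)=+1, (3|5)=-1; (−1)^{1·1·2}·(+1)^1·(-1)^1 = -1.
v=∞: -1155 < 0 and -35 < 0  ⇒  (a,b)_∞ = -1.
v=11: a=11^1·(≡3), b=11^0·(≡9) mod 11; (3|11)=+1, (9|11)=+1; (−1)^{1·0·5}·(+1)^0·(+1)^1 = +1.
v=7: a=7^-1·(≡5), b=7^1·(≡2) mod 7; (5|7)=-1, (2|7)=+1; (−1)^{-1·1·3}·(-1)^1·(+1)^-1 = +1.
v=3: a=3^1·(≡2), b=3^0·(≡1) mod 3; (2|3)=-1, (1|3)=+1; (−1)^{1·0·1}·(-1)^0·(+1)^1 = +1.
v=2: v_2(a)=8, v_2(b)=0; units ≡ 5, 5 (mod 8); ε·ε+αω+βω = 0·0+8·1+0·1 ≡ 0  ⇒  (a,b)_2 = +1.
|Ram(-1155, -35)| = 2, even; anisotropic at {5, ∞}.

[5, inf]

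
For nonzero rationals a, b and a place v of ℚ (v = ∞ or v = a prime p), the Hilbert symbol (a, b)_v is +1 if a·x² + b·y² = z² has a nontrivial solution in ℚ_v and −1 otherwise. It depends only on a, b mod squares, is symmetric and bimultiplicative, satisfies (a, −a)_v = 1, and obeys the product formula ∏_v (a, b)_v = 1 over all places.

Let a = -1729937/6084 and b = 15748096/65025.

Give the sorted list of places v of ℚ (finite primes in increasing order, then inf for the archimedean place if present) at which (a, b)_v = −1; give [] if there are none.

[2, 17]

Mod squares: a ≡ -17, b ≡ 91. Check v ∈ {∞, 2, 3, 5, 7, 11, 13, 17, 29}.
v=5: a=5^0·(≡2), b=5^-2·(≡1) mod 5; (2|5)=-1, (1|5)=+1; (−1)^{0·-2·2}·(-1)^-2·(+1)^0 = +1.
v=∞: -17 < 0 and 91 > 0  ⇒  (a,b)_∞ = +1.
v=17: a=17^1·(≡8), b=17^-2·(≡11) mod 17; (8|17)=+1, (11|17)=-1; (−1)^{1·-2·8}·(+1)^-2·(-1)^1 = -1.
v=11: a=11^2·(≡3), b=11^0·(≡3) mod 11; (3|11)=+1, (3|11)=+1; (−1)^{2·0·5}·(+1)^0·(+1)^2 = +1.
v=2: v_2(a)=-2, v_2(b)=10; units ≡ 7, 3 (mod 8); ε·ε+αω+βω = 1·1+-2·1+10·0 ≡ 1  ⇒  (a,b)_2 = -1.
v=13: a=13^-2·(≡9), b=13^3·(≡8) mod 13; (9|13)=+1, (8|13)=-1; (−1)^{-2·3·6}·(+1)^3·(-1)^-2 = +1.
v=7: a=7^0·(≡1), b=7^1·(≡6) mod 7; (1|7)=+1, (6|7)=-1; (−1)^{0·1·3}·(+1)^1·(-1)^0 = +1.
v=29: a=29^2·(≡19), b=29^0·(≡24) mod 29; (19|29)=-1, (24|29)=+1; (−1)^{2·0·14}·(-1)^0·(+1)^2 = +1.
v=3: a=3^-2·(≡1), b=3^-2·(≡1) mod 3; (1|3)=+1, (1|3)=+1; (−1)^{-2·-2·1}·(+1)^-2·(+1)^-2 = +1.
Ram(-17, 91) = {2, 17}; no ℚ_2-point on the conic.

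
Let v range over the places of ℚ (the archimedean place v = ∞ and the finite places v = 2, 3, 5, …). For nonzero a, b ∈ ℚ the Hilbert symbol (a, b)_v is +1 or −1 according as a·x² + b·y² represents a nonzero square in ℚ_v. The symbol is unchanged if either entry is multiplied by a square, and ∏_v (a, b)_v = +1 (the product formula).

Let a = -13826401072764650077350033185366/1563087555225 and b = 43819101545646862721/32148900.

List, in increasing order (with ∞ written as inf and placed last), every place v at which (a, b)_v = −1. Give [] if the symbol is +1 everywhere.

[13, 29]

(a, b) ≡ (-2294, 1339481) mod (ℚ^×)²; places V = {2, 3, 5, 7, 11, 13, 17, 19, 23, 29, 31, 37, 47, ∞}.
(a,b)_31: α=3, u≡9; β=0, v≡18 (mod 31); (9|31)=+1, (18|31)=+1; sign (−1)^0·+1^0·+1^3 = +1.
(a,b)_2: α=1, β=-2; u≡5, v≡1 (mod 8); ε(u)ε(v)=0·0, αω(v)=1·0, βω(u)=-2·1; sum ≡ 0  ⇒  +1.
(a,b)_23: α=2, u≡6; β=2, v≡5 (mod 23); (6|23)=+1, (5|23)=-1; sign (−1)^0·+1^2·-1^2 = +1.
(a,b)_5: α=-2, u≡1; β=-2, v≡1 (mod 5); (1|5)=+1, (1|5)=+1; sign (−1)^0·+1^-2·+1^-2 = +1.
(a,b)_37: α=3, u≡9; β=2, v≡9 (mod 37); (9|37)=+1, (9|37)=+1; sign (−1)^0·+1^2·+1^3 = +1.
(a,b)_29: α=2, u≡3; β=1, v≡3 (mod 29); (3|29)=-1, (3|29)=-1; sign (−1)^0·-1^1·-1^2 = -1.
(a,b)_11: α=2, u≡1; β=3, v≡5 (mod 11); (1|11)=+1, (5|11)=+1; sign (−1)^0·+1^3·+1^2 = +1.
(a,b)_7: α=-6, u≡4; β=-2, v≡5 (mod 7); (4|7)=+1, (5|7)=-1; sign (−1)^0·+1^-2·-1^-6 = +1.
(a,b)_17: α=2, u≡2; β=1, v≡1 (mod 17); (2|17)=+1, (1|17)=+1; sign (−1)^0·+1^1·+1^2 = +1.
(a,b)_3: α=-12, u≡1; β=-8, v≡2 (mod 3); (1|3)=+1, (2|3)=-1; sign (−1)^0·+1^-8·-1^-12 = +1.
(a,b)_47: α=0, u≡1; β=2, v≡24 (mod 47); (1|47)=+1, (24|47)=+1; sign (−1)^0·+1^2·+1^0 = +1.
(a,b)_∞: sgn(-2294)=−, sgn(1339481)=+, so +1.
(a,b)_13: α=8, u≡8; β=3, v≡10 (mod 13); (8|13)=-1, (10|13)=+1; sign (−1)^0·-1^3·+1^8 = -1.
(a,b)_19: α=2, u≡5; β=1, v≡4 (mod 19); (5|19)=+1, (4|19)=+1; sign (−1)^0·+1^1·+1^2 = +1.
(-2294, 1339481 / ℚ) ramifies at {13, 29}: a division algebra.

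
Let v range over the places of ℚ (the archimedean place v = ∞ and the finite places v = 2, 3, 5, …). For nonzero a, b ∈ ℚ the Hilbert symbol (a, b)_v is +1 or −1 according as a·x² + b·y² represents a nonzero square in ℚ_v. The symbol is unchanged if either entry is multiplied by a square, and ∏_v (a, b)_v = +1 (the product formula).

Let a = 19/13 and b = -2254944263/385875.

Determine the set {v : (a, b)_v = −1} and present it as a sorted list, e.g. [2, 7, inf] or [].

[2, 5]

(a, b) ≡ (247, -5005) mod (ℚ^×)²; places V = {2, 3, 5, 7, 11, 13, 19, ∞}.
(a,b)_2: α=0, β=0; u≡7, v≡3 (mod 8); ε(u)ε(v)=1·1, αω(v)=0·1, βω(u)=0·0; sum ≡ 1  ⇒  -1.
(a,b)_19: α=1, u≡3; β=4, v≡11 (mod 19); (3|19)=-1, (11|19)=+1; sign (−1)^0·-1^4·+1^1 = +1.
(a,b)_7: α=0, u≡2; β=-3, v≡6 (mod 7); (2|7)=+1, (6|7)=-1; sign (−1)^0·+1^-3·-1^0 = +1.
(a,b)_5: α=0, u≡3; β=-3, v≡1 (mod 5); (3|5)=-1, (1|5)=+1; sign (−1)^0·-1^-3·+1^0 = -1.
(a,b)_3: α=0, u≡1; β=-2, v≡2 (mod 3); (1|3)=+1, (2|3)=-1; sign (−1)^0·+1^-2·-1^0 = +1.
(a,b)_11: α=0, u≡4; β=3, v≡6 (mod 11); (4|11)=+1, (6|11)=-1; sign (−1)^0·+1^3·-1^0 = +1.
(a,b)_13: α=-1, u≡6; β=1, v≡8 (mod 13); (6|13)=-1, (8|13)=-1; sign (−1)^0·-1^1·-1^-1 = +1.
(a,b)_∞: sgn(247)=+, sgn(-5005)=−, so +1.
(247, -5005 / ℚ) ramifies at {2, 5}: a division algebra.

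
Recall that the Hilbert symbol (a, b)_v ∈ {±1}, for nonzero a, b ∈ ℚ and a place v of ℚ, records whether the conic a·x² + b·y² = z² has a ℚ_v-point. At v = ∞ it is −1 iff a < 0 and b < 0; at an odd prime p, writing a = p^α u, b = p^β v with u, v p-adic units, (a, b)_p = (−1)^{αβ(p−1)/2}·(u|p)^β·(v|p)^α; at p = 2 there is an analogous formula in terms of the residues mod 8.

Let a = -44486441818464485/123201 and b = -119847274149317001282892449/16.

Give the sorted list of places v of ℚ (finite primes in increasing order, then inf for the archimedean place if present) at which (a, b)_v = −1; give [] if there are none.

[2, 17, 43, inf]

(a, b) ≡ (-55685, -18241) mod (ℚ^×)²; places V = {2, 3, 5, 7, 13, 17, 19, 29, 37, 43, ∞}.
(a,b)_2: α=0, β=-4; u≡3, v≡7 (mod 8); ε(u)ε(v)=1·1, αω(v)=0·0, βω(u)=-4·1; sum ≡ 1  ⇒  -1.
(a,b)_37: α=3, u≡28; β=5, v≡27 (mod 37); (28|37)=+1, (27|37)=+1; sign (−1)^0·+1^5·+1^3 = +1.
(a,b)_7: α=5, u≡4; β=4, v≡2 (mod 7); (4|7)=+1, (2|7)=+1; sign (−1)^0·+1^4·+1^5 = +1.
(a,b)_13: α=-2, u≡5; β=0, v≡2 (mod 13); (5|13)=-1, (2|13)=-1; sign (−1)^0·-1^0·-1^-2 = +1.
(a,b)_∞: sgn(-55685)=−, sgn(-18241)=−, so -1.
(a,b)_29: α=2, u≡9; β=3, v≡5 (mod 29); (9|29)=+1, (5|29)=+1; sign (−1)^0·+1^3·+1^2 = +1.
(a,b)_5: α=1, u≡3; β=0, v≡1 (mod 5); (3|5)=-1, (1|5)=+1; sign (−1)^0·-1^0·+1^1 = +1.
(a,b)_3: α=-6, u≡1; β=2, v≡2 (mod 3); (1|3)=+1, (2|3)=-1; sign (−1)^0·+1^2·-1^-6 = +1.
(a,b)_19: α=0, u≡17; β=2, v≡12 (mod 19); (17|19)=+1, (12|19)=-1; sign (−1)^0·+1^2·-1^0 = +1.
(a,b)_17: α=2, u≡5; β=3, v≡8 (mod 17); (5|17)=-1, (8|17)=+1; sign (−1)^0·-1^3·+1^2 = -1.
(a,b)_43: α=1, u≡21; β=2, v≡18 (mod 43); (21|43)=+1, (18|43)=-1; sign (−1)^0·+1^2·-1^1 = -1.
|Ram(-55685, -18241)| = 4, even; anisotropic at {2, 17, 43, ∞}.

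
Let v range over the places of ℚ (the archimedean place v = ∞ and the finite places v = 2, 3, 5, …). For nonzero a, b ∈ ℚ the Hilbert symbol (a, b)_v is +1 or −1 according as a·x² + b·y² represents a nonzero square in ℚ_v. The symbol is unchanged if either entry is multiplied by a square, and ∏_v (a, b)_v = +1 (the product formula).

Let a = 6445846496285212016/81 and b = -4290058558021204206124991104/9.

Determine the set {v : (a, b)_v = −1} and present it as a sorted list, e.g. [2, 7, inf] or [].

[2, 7, 11, 29]

(a, b) ≡ (51359, -158746) mod (ℚ^×)²; places V = {2, 3, 7, 11, 13, 17, 19, 23, 29, ∞}.
(a,b)_∞: sgn(51359)=+, sgn(-158746)=−, so +1.
(a,b)_29: α=3, u≡19; β=5, v≡9 (mod 29); (19|29)=-1, (9|29)=+1; sign (−1)^0·-1^5·+1^3 = -1.
(a,b)_11: α=1, u≡9; β=2, v≡8 (mod 11); (9|11)=+1, (8|11)=-1; sign (−1)^0·+1^2·-1^1 = -1.
(a,b)_3: α=-4, u≡2; β=-2, v≡2 (mod 3); (2|3)=-1, (2|3)=-1; sign (−1)^0·-1^-2·-1^-4 = +1.
(a,b)_17: α=2, u≡2; β=3, v≡3 (mod 17); (2|17)=+1, (3|17)=-1; sign (−1)^0·+1^3·-1^2 = +1.
(a,b)_13: α=2, u≡4; β=2, v≡9 (mod 13); (4|13)=+1, (9|13)=+1; sign (−1)^0·+1^2·+1^2 = +1.
(a,b)_2: α=4, β=7; u≡7, v≡3 (mod 8); ε(u)ε(v)=1·1, αω(v)=4·1, βω(u)=7·0; sum ≡ 1  ⇒  -1.
(a,b)_19: α=2, u≡8; β=2, v≡15 (mod 19); (8|19)=-1, (15|19)=-1; sign (−1)^0·-1^2·-1^2 = +1.
(a,b)_23: α=3, u≡9; β=5, v≡5 (mod 23); (9|23)=+1, (5|23)=-1; sign (−1)^1·+1^5·-1^3 = +1.
(a,b)_7: α=1, u≡2; β=1, v≡4 (mod 7); (2|7)=+1, (4|7)=+1; sign (−1)^1·+1^1·+1^1 = -1.
Ram(51359, -158746) = {2, 7, 11, 29}; no ℚ_2-point on the conic.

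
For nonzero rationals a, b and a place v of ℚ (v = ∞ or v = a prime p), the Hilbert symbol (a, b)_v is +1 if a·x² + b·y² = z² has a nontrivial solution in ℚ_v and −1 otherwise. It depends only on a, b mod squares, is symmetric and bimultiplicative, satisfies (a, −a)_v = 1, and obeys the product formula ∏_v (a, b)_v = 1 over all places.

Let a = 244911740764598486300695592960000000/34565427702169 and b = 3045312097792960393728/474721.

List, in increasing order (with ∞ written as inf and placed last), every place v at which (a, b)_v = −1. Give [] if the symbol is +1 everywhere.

(a, b) ≡ (119510, 34162) mod (ℚ^×)²; places V = {2, 3, 5, 7, 11, 13, 17, 19, 23, 29, 31, 37, 53, ∞}.
(a,b)_37: α=3, u≡1; β=2, v≡30 (mod 37); (1|37)=+1, (30|37)=+1; sign (−1)^0·+1^2·+1^3 = +1.
(a,b)_13: α=-2, u≡10; β=-2, v≡5 (mod 13); (10|13)=+1, (5|13)=-1; sign (−1)^0·+1^-2·-1^-2 = +1.
(a,b)_5: α=7, u≡2; β=0, v≡3 (mod 5); (2|5)=-1, (3|5)=-1; sign (−1)^0·-1^0·-1^7 = -1.
(a,b)_7: α=-2, u≡6; β=0, v≡4 (mod 7); (6|7)=-1, (4|7)=+1; sign (−1)^0·-1^0·+1^-2 = +1.
(a,b)_19: α=1, u≡16; β=1, v≡10 (mod 19); (16|19)=+1, (10|19)=-1; sign (−1)^1·+1^1·-1^1 = +1.
(a,b)_53: α=-4, u≡22; β=-2, v≡20 (mod 53); (22|53)=-1, (20|53)=-1; sign (−1)^0·-1^-2·-1^-4 = +1.
(a,b)_3: α=0, u≡2; β=2, v≡1 (mod 3); (2|3)=-1, (1|3)=+1; sign (−1)^0·-1^2·+1^0 = +1.
(a,b)_2: α=23, β=9; u≡3, v≡1 (mod 8); ε(u)ε(v)=1·0, αω(v)=23·0, βω(u)=9·1; sum ≡ 1  ⇒  -1.
(a,b)_∞: sgn(119510)=+, sgn(34162)=+, so +1.
(a,b)_11: α=2, u≡6; β=2, v≡10 (mod 11); (6|11)=-1, (10|11)=-1; sign (−1)^0·-1^2·-1^2 = +1.
(a,b)_29: α=4, u≡7; β=3, v≡17 (mod 29); (7|29)=+1, (17|29)=-1; sign (−1)^0·+1^3·-1^4 = +1.
(a,b)_23: α=-2, u≡13; β=0, v≡21 (mod 23); (13|23)=+1, (21|23)=-1; sign (−1)^0·+1^0·-1^-2 = +1.
(a,b)_17: α=3, u≡16; β=2, v≡4 (mod 17); (16|17)=+1, (4|17)=+1; sign (−1)^0·+1^2·+1^3 = +1.
(a,b)_31: α=4, u≡10; β=3, v≡27 (mod 31); (10|31)=+1, (27|31)=-1; sign (−1)^0·+1^3·-1^4 = +1.
(119510, 34162 / ℚ) ramifies at {2, 5}: a division algebra.

[2, 5]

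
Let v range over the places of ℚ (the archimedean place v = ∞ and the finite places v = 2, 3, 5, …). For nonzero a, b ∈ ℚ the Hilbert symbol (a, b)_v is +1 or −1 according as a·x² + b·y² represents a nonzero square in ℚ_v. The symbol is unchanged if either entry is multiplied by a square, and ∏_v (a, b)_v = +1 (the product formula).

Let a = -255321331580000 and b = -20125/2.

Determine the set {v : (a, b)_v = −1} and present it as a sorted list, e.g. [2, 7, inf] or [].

Mod squares: a ≡ -38, b ≡ -1610. Check v ∈ {∞, 2, 5, 7, 19, 23}.
v=5: a=5^4·(≡2), b=5^3·(≡2) mod 5; (2|5)=-1, (2|5)=-1; (−1)^{4·3·2}·(-1)^3·(-1)^4 = -1.
v=2: v_2(a)=5, v_2(b)=-1; units ≡ 5, 3 (mod 8); ε·ε+αω+βω = 0·1+5·1+-1·1 ≡ 0  ⇒  (a,b)_2 = +1.
v=7: a=7^4·(≡4), b=7^1·(≡1) mod 7; (4|7)=+1, (1|7)=+1; (−1)^{4·1·3}·(+1)^1·(+1)^4 = +1.
v=19: a=19^1·(≡4), b=19^0·(≡17) mod 19; (4|19)=+1, (17|19)=+1; (−1)^{1·0·9}·(+1)^0·(+1)^1 = +1.
v=∞: -38 < 0 and -1610 < 0  ⇒  (a,b)_∞ = -1.
v=23: a=23^4·(≡8), b=23^1·(≡11) mod 23; (8|23)=+1, (11|23)=-1; (−1)^{4·1·11}·(+1)^1·(-1)^4 = +1.
|Ram(-38, -1610)| = 2, even; anisotropic at {5, ∞}.

[5, inf]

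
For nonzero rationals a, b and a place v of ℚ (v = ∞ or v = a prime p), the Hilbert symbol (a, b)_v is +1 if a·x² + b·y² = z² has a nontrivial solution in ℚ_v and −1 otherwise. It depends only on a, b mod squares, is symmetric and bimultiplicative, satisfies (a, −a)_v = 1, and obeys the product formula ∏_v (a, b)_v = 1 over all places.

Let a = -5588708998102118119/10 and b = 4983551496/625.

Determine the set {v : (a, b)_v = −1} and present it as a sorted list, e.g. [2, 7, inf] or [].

(a, b) ≡ (-3910, 1144066) mod (ℚ^×)²; places V = {2, 3, 5, 7, 11, 17, 19, 23, ∞}.
(a,b)_23: α=3, u≡11; β=1, v≡13 (mod 23); (11|23)=-1, (13|23)=+1; sign (−1)^1·-1^1·+1^3 = +1.
(a,b)_7: α=2, u≡5; β=1, v≡2 (mod 7); (5|7)=-1, (2|7)=+1; sign (−1)^0·-1^1·+1^2 = -1.
(a,b)_3: α=0, u≡2; β=2, v≡1 (mod 3); (2|3)=-1, (1|3)=+1; sign (−1)^0·-1^2·+1^0 = +1.
(a,b)_11: α=4, u≡8; β=3, v≡4 (mod 11); (8|11)=-1, (4|11)=+1; sign (−1)^0·-1^3·+1^4 = -1.
(a,b)_2: α=-1, β=3; u≡5, v≡1 (mod 8); ε(u)ε(v)=0·0, αω(v)=-1·0, βω(u)=3·1; sum ≡ 1  ⇒  -1.
(a,b)_5: α=-1, u≡3; β=-4, v≡1 (mod 5); (3|5)=-1, (1|5)=+1; sign (−1)^0·-1^-4·+1^-1 = +1.
(a,b)_19: α=4, u≡5; β=1, v≡2 (mod 19); (5|19)=+1, (2|19)=-1; sign (−1)^0·+1^1·-1^4 = +1.
(a,b)_17: α=3, u≡4; β=1, v≡5 (mod 17); (4|17)=+1, (5|17)=-1; sign (−1)^0·+1^1·-1^3 = -1.
(a,b)_∞: sgn(-3910)=−, sgn(1144066)=+, so +1.
(-3910, 1144066 / ℚ) ramifies at {2, 7, 11, 17}: a division algebra.

[2, 7, 11, 17]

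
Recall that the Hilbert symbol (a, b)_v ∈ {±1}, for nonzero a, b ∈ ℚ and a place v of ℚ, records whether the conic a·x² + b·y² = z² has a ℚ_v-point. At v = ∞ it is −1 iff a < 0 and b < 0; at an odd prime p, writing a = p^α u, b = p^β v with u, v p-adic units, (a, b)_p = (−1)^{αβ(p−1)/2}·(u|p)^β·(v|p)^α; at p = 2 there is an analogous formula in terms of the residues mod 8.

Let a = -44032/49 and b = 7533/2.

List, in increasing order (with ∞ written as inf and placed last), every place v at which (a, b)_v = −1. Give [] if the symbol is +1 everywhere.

(a, b) ≡ (-43, 186) mod (ℚ^×)²; places V = {2, 3, 7, 31, 43, ∞}.
(a,b)_2: α=10, β=-1; u≡5, v≡5 (mod 8); ε(u)ε(v)=0·0, αω(v)=10·1, βω(u)=-1·1; sum ≡ 1  ⇒  -1.
(a,b)_7: α=-2, u≡5; β=0, v≡4 (mod 7); (5|7)=-1, (4|7)=+1; sign (−1)^0·-1^0·+1^-2 = +1.
(a,b)_3: α=0, u≡2; β=5, v≡2 (mod 3); (2|3)=-1, (2|3)=-1; sign (−1)^0·-1^5·-1^0 = -1.
(a,b)_∞: sgn(-43)=−, sgn(186)=+, so +1.
(a,b)_43: α=1, u≡30; β=0, v≡4 (mod 43); (30|43)=-1, (4|43)=+1; sign (−1)^0·-1^0·+1^1 = +1.
(a,b)_31: α=0, u≡20; β=1, v≡13 (mod 31); (20|31)=+1, (13|31)=-1; sign (−1)^0·+1^1·-1^0 = +1.
Ram(-43, 186) = {2, 3}; no ℚ_2-point on the conic.

[2, 3]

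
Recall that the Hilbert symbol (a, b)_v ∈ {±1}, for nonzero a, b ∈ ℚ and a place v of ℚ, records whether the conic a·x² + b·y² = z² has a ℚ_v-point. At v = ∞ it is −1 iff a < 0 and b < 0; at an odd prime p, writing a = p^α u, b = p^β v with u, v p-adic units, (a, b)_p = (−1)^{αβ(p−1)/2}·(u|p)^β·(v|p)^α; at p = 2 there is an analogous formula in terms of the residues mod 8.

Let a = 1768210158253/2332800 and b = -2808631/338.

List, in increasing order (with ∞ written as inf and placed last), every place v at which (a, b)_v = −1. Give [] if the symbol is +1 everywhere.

Mod squares: a ≡ 2666, b ≡ -62. Check v ∈ {∞, 2, 3, 5, 7, 11, 13, 31, 43}.
v=11: a=11^4·(≡4), b=11^0·(≡4) mod 11; (4|11)=+1, (4|11)=+1; (−1)^{4·0·5}·(+1)^0·(+1)^4 = +1.
v=31: a=31^1·(≡15), b=31^1·(≡27) mod 31; (15|31)=-1, (27|31)=-1; (−1)^{1·1·15}·(-1)^1·(-1)^1 = -1.
v=2: v_2(a)=-7, v_2(b)=-1; units ≡ 5, 1 (mod 8); ε·ε+αω+βω = 0·0+-7·0+-1·1 ≡ 1  ⇒  (a,b)_2 = -1.
v=13: a=13^0·(≡3), b=13^-2·(≡3) mod 13; (3|13)=+1, (3|13)=+1; (−1)^{0·-2·6}·(+1)^-2·(+1)^0 = +1.
v=43: a=43^3·(≡42), b=43^2·(≡31) mod 43; (42|43)=-1, (31|43)=+1; (−1)^{3·2·21}·(-1)^2·(+1)^3 = +1.
v=∞: 2666 > 0 and -62 < 0  ⇒  (a,b)_∞ = +1.
v=7: a=7^2·(≡5), b=7^2·(≡2) mod 7; (5|7)=-1, (2|7)=+1; (−1)^{2·2·3}·(-1)^2·(+1)^2 = +1.
v=3: a=3^-6·(≡2), b=3^0·(≡1) mod 3; (2|3)=-1, (1|3)=+1; (−1)^{-6·0·1}·(-1)^0·(+1)^-6 = +1.
v=5: a=5^-2·(≡4), b=5^0·(≡3) mod 5; (4|5)=+1, (3|5)=-1; (−1)^{-2·0·2}·(+1)^0·(-1)^-2 = +1.
|Ram(2666, -62)| = 2, even; anisotropic at {2, 31}.

[2, 31]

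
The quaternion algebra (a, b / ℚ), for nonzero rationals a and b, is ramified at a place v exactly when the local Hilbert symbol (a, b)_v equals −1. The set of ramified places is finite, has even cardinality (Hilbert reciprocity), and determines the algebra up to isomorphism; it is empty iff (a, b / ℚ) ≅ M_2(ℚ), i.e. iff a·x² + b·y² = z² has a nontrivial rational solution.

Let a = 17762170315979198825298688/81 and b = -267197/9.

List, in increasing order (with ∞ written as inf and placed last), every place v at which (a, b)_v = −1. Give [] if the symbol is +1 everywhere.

[2, 19, 23, 41]

(a, b) ≡ (667, -5453) mod (ℚ^×)²; places V = {2, 3, 7, 19, 23, 29, 41, ∞}.
(a,b)_7: α=10, u≡4; β=3, v≡6 (mod 7); (4|7)=+1, (6|7)=-1; sign (−1)^0·+1^3·-1^10 = +1.
(a,b)_29: α=1, u≡20; β=0, v≡1 (mod 29); (20|29)=+1, (1|29)=+1; sign (−1)^0·+1^0·+1^1 = +1.
(a,b)_2: α=8, β=0; u≡3, v≡3 (mod 8); ε(u)ε(v)=1·1, αω(v)=8·1, βω(u)=0·1; sum ≡ 1  ⇒  -1.
(a,b)_19: α=4, u≡12; β=1, v≡6 (mod 19); (12|19)=-1, (6|19)=+1; sign (−1)^0·-1^1·+1^4 = -1.
(a,b)_41: α=4, u≡26; β=1, v≡23 (mod 41); (26|41)=-1, (23|41)=+1; sign (−1)^0·-1^1·+1^4 = -1.
(a,b)_∞: sgn(667)=+, sgn(-5453)=−, so +1.
(a,b)_3: α=-4, u≡1; β=-2, v≡1 (mod 3); (1|3)=+1, (1|3)=+1; sign (−1)^0·+1^-2·+1^-4 = +1.
(a,b)_23: α=1, u≡4; β=0, v≡7 (mod 23); (4|23)=+1, (7|23)=-1; sign (−1)^0·+1^0·-1^1 = -1.
|Ram(667, -5453)| = 4, even; anisotropic at {2, 19, 23, 41}.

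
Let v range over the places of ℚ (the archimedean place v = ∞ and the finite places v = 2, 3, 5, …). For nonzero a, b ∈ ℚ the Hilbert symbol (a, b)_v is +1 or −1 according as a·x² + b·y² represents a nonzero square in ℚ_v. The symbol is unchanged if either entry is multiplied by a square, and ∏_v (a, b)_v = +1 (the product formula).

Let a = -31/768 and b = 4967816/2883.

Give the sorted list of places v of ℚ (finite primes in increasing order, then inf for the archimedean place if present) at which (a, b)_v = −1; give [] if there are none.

[3, 19, 23, 31]

Mod squares: a ≡ -93, b ≡ 76038. Check v ∈ {∞, 2, 3, 7, 19, 23, 29, 31}.
v=3: a=3^-1·(≡2), b=3^-1·(≡2) mod 3; (2|3)=-1, (2|3)=-1; (−1)^{-1·-1·1}·(-1)^-1·(-1)^-1 = -1.
v=23: a=23^0·(≡17), b=23^1·(≡20) mod 23; (17|23)=-1, (20|23)=-1; (−1)^{0·1·11}·(-1)^1·(-1)^0 = -1.
v=31: a=31^1·(≡9), b=31^-2·(≡22) mod 31; (9|31)=+1, (22|31)=-1; (−1)^{1·-2·15}·(+1)^-2·(-1)^1 = -1.
v=7: a=7^0·(≡5), b=7^2·(≡4) mod 7; (5|7)=-1, (4|7)=+1; (−1)^{0·2·3}·(-1)^2·(+1)^0 = +1.
v=29: a=29^0·(≡4), b=29^1·(≡17) mod 29; (4|29)=+1, (17|29)=-1; (−1)^{0·1·14}·(+1)^1·(-1)^0 = +1.
v=19: a=19^0·(≡8), b=19^1·(≡18) mod 19; (8|19)=-1, (18|19)=-1; (−1)^{0·1·9}·(-1)^1·(-1)^0 = -1.
v=2: v_2(a)=-8, v_2(b)=3; units ≡ 3, 3 (mod 8); ε·ε+αω+βω = 1·1+-8·1+3·1 ≡ 0  ⇒  (a,b)_2 = +1.
v=∞: -93 < 0 and 76038 > 0  ⇒  (a,b)_∞ = +1.
|Ram(-93, 76038)| = 4, even; anisotropic at {3, 19, 23, 31}.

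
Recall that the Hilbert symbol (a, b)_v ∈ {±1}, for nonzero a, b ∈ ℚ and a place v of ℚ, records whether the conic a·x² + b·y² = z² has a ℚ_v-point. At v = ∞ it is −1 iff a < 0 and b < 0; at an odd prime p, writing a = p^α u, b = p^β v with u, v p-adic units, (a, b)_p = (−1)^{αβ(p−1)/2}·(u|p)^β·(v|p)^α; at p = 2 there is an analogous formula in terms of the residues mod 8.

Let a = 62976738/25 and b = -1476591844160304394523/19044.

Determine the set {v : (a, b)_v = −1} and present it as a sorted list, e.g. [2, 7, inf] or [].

[2, 11, 17, 41]

(a, b) ≡ (46002, -7667) mod (ℚ^×)²; places V = {2, 3, 5, 7, 11, 13, 17, 23, 37, 41, ∞}.
(a,b)_2: α=1, β=-2; u≡1, v≡5 (mod 8); ε(u)ε(v)=0·0, αω(v)=1·1, βω(u)=-2·0; sum ≡ 1  ⇒  -1.
(a,b)_7: α=0, u≡5; β=2, v≡5 (mod 7); (5|7)=-1, (5|7)=-1; sign (−1)^0·-1^2·-1^0 = +1.
(a,b)_11: α=1, u≡7; β=3, v≡2 (mod 11); (7|11)=-1, (2|11)=-1; sign (−1)^1·-1^3·-1^1 = -1.
(a,b)_3: α=1, u≡1; β=-2, v≡1 (mod 3); (1|3)=+1, (1|3)=+1; sign (−1)^0·+1^-2·+1^1 = +1.
(a,b)_23: α=0, u≡12; β=-2, v≡20 (mod 23); (12|23)=+1, (20|23)=-1; sign (−1)^0·+1^-2·-1^0 = +1.
(a,b)_∞: sgn(46002)=+, sgn(-7667)=−, so +1.
(a,b)_41: α=1, u≡26; β=3, v≡25 (mod 41); (26|41)=-1, (25|41)=+1; sign (−1)^0·-1^3·+1^1 = -1.
(a,b)_13: α=0, u≡7; β=2, v≡10 (mod 13); (7|13)=-1, (10|13)=+1; sign (−1)^0·-1^2·+1^0 = +1.
(a,b)_17: α=1, u≡14; β=5, v≡9 (mod 17); (14|17)=-1, (9|17)=+1; sign (−1)^0·-1^5·+1^1 = -1.
(a,b)_37: α=2, u≡33; β=2, v≡17 (mod 37); (33|37)=+1, (17|37)=-1; sign (−1)^0·+1^2·-1^2 = +1.
(a,b)_5: α=-2, u≡3; β=0, v≡3 (mod 5); (3|5)=-1, (3|5)=-1; sign (−1)^0·-1^0·-1^-2 = +1.
|Ram(46002, -7667)| = 4, even; anisotropic at {2, 11, 17, 41}.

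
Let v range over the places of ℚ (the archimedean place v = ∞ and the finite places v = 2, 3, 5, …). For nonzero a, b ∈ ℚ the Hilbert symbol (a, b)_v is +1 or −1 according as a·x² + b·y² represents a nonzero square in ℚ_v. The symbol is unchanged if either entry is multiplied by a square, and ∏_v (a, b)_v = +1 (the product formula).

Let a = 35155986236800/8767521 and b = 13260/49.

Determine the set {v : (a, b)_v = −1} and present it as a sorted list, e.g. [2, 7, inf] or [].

[5, 17]

(a, b) ≡ (22, 3315) mod (ℚ^×)²; places V = {2, 3, 5, 7, 11, 13, 17, 47, ∞}.
(a,b)_7: α=-2, u≡1; β=-2, v≡2 (mod 7); (1|7)=+1, (2|7)=+1; sign (−1)^0·+1^-2·+1^-2 = +1.
(a,b)_13: α=4, u≡12; β=1, v≡11 (mod 13); (12|13)=+1, (11|13)=-1; sign (−1)^0·+1^1·-1^4 = +1.
(a,b)_11: α=3, u≡10; β=0, v≡1 (mod 11); (10|11)=-1, (1|11)=+1; sign (−1)^0·-1^0·+1^3 = +1.
(a,b)_3: α=-4, u≡1; β=1, v≡1 (mod 3); (1|3)=+1, (1|3)=+1; sign (−1)^0·+1^1·+1^-4 = +1.
(a,b)_2: α=7, β=2; u≡3, v≡3 (mod 8); ε(u)ε(v)=1·1, αω(v)=7·1, βω(u)=2·1; sum ≡ 0  ⇒  +1.
(a,b)_47: α=-2, u≡29; β=0, v≡3 (mod 47); (29|47)=-1, (3|47)=+1; sign (−1)^0·-1^0·+1^-2 = +1.
(a,b)_17: α=2, u≡6; β=1, v≡1 (mod 17); (6|17)=-1, (1|17)=+1; sign (−1)^0·-1^1·+1^2 = -1.
(a,b)_∞: sgn(22)=+, sgn(3315)=+, so +1.
(a,b)_5: α=2, u≡2; β=1, v≡3 (mod 5); (2|5)=-1, (3|5)=-1; sign (−1)^0·-1^1·-1^2 = -1.
(22, 3315 / ℚ) ramifies at {5, 17}: a division algebra.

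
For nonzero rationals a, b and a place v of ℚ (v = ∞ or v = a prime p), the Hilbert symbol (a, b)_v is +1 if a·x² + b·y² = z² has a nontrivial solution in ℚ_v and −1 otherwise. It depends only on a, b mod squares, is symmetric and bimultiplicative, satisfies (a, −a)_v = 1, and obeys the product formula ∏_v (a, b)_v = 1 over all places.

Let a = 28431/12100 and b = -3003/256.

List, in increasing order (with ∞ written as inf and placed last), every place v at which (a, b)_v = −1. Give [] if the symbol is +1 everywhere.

[3, 11]

Mod squares: a ≡ 39, b ≡ -3003. Check v ∈ {∞, 2, 3, 5, 7, 11, 13}.
v=∞: 39 > 0 and -3003 < 0  ⇒  (a,b)_∞ = +1.
v=2: v_2(a)=-2, v_2(b)=-8; units ≡ 7, 5 (mod 8); ε·ε+αω+βω = 1·0+-2·1+-8·0 ≡ 0  ⇒  (a,b)_2 = +1.
v=3: a=3^7·(≡1), b=3^1·(≡1) mod 3; (1|3)=+1, (1|3)=+1; (−1)^{7·1·1}·(+1)^1·(+1)^7 = -1.
v=13: a=13^1·(≡12), b=13^1·(≡9) mod 13; (12|13)=+1, (9|13)=+1; (−1)^{1·1·6}·(+1)^1·(+1)^1 = +1.
v=7: a=7^0·(≡1), b=7^1·(≡3) mod 7; (1|7)=+1, (3|7)=-1; (−1)^{0·1·3}·(+1)^1·(-1)^0 = +1.
v=11: a=11^-2·(≡7), b=11^1·(≡8) mod 11; (7|11)=-1, (8|11)=-1; (−1)^{-2·1·5}·(-1)^1·(-1)^-2 = -1.
v=5: a=5^-2·(≡4), b=5^0·(≡2) mod 5; (4|5)=+1, (2|5)=-1; (−1)^{-2·0·2}·(+1)^0·(-1)^-2 = +1.
(39, -3003 / ℚ) ramifies at {3, 11}: a division algebra.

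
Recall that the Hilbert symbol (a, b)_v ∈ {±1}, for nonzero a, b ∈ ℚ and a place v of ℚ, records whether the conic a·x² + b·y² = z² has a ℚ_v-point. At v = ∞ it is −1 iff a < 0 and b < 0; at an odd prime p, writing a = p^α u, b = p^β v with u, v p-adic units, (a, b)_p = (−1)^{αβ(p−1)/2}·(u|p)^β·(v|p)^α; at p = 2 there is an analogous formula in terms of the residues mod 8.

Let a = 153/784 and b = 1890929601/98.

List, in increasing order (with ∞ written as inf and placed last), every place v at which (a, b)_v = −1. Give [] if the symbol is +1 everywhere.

(a, b) ≡ (17, 1454002) mod (ℚ^×)²; places V = {2, 3, 7, 11, 17, 29, 43, 53, ∞}.
(a,b)_43: α=0, u≡11; β=1, v≡14 (mod 43); (11|43)=+1, (14|43)=+1; sign (−1)^0·+1^1·+1^0 = +1.
(a,b)_3: α=2, u≡2; β=2, v≡1 (mod 3); (2|3)=-1, (1|3)=+1; sign (−1)^0·-1^2·+1^2 = +1.
(a,b)_29: α=0, u≡8; β=1, v≡21 (mod 29); (8|29)=-1, (21|29)=-1; sign (−1)^0·-1^1·-1^0 = -1.
(a,b)_∞: sgn(17)=+, sgn(1454002)=+, so +1.
(a,b)_11: α=0, u≡7; β=1, v≡7 (mod 11); (7|11)=-1, (7|11)=-1; sign (−1)^0·-1^1·-1^0 = -1.
(a,b)_2: α=-4, β=-1; u≡1, v≡1 (mod 8); ε(u)ε(v)=0·0, αω(v)=-4·0, βω(u)=-1·0; sum ≡ 0  ⇒  +1.
(a,b)_17: α=1, u≡13; β=2, v≡9 (mod 17); (13|17)=+1, (9|17)=+1; sign (−1)^0·+1^2·+1^1 = +1.
(a,b)_7: α=-2, u≡3; β=-2, v≡4 (mod 7); (3|7)=-1, (4|7)=+1; sign (−1)^0·-1^-2·+1^-2 = +1.
(a,b)_53: α=0, u≡15; β=1, v≡5 (mod 53); (15|53)=+1, (5|53)=-1; sign (−1)^0·+1^1·-1^0 = +1.
(17, 1454002 / ℚ) ramifies at {11, 29}: a division algebra.

[11, 29]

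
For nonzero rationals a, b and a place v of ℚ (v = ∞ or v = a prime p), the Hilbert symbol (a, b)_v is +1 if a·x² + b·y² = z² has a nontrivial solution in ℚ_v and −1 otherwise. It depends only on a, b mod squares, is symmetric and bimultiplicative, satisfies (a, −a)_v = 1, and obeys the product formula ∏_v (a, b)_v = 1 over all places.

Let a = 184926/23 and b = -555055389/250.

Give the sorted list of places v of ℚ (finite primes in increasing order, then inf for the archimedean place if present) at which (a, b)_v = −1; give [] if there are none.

(a, b) ≡ (86802, -12586290) mod (ℚ^×)²; places V = {2, 3, 5, 7, 17, 23, 29, 37, ∞}.
(a,b)_17: α=1, u≡11; β=1, v≡3 (mod 17); (11|17)=-1, (3|17)=-1; sign (−1)^0·-1^1·-1^1 = +1.
(a,b)_5: α=0, u≡2; β=-3, v≡3 (mod 5); (2|5)=-1, (3|5)=-1; sign (−1)^0·-1^-3·-1^0 = -1.
(a,b)_7: α=2, u≡4; β=2, v≡1 (mod 7); (4|7)=+1, (1|7)=+1; sign (−1)^0·+1^2·+1^2 = +1.
(a,b)_37: α=1, u≡13; β=1, v≡20 (mod 37); (13|37)=-1, (20|37)=-1; sign (−1)^0·-1^1·-1^1 = +1.
(a,b)_∞: sgn(86802)=+, sgn(-12586290)=−, so +1.
(a,b)_23: α=-1, u≡6; β=1, v≡8 (mod 23); (6|23)=+1, (8|23)=+1; sign (−1)^1·+1^1·+1^-1 = -1.
(a,b)_29: α=0, u≡6; β=1, v≡4 (mod 29); (6|29)=+1, (4|29)=+1; sign (−1)^0·+1^1·+1^0 = +1.
(a,b)_2: α=1, β=-1; u≡1, v≡7 (mod 8); ε(u)ε(v)=0·1, αω(v)=1·0, βω(u)=-1·0; sum ≡ 0  ⇒  +1.
(a,b)_3: α=1, u≡2; β=3, v≡1 (mod 3); (2|3)=-1, (1|3)=+1; sign (−1)^1·-1^3·+1^1 = +1.
(86802, -12586290 / ℚ) ramifies at {5, 23}: a division algebra.

[5, 23]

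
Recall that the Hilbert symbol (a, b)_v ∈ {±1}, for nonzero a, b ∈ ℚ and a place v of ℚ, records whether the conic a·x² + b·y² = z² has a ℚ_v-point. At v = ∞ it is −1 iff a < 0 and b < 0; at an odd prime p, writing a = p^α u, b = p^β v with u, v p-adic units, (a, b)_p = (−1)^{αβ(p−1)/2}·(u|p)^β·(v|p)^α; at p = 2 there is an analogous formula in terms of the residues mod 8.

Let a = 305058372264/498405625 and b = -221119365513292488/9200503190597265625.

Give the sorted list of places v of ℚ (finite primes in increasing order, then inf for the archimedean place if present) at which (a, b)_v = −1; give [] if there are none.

[2, 37]

(a, b) ≡ (74, -2) mod (ℚ^×)²; places V = {2, 3, 5, 11, 13, 19, 29, 37, 41, 47, ∞}.
(a,b)_47: α=-2, u≡6; β=-4, v≡30 (mod 47); (6|47)=+1, (30|47)=-1; sign (−1)^0·+1^-4·-1^-2 = +1.
(a,b)_19: α=-2, u≡5; β=0, v≡17 (mod 19); (5|19)=+1, (17|19)=+1; sign (−1)^0·+1^0·+1^-2 = +1.
(a,b)_37: α=1, u≡22; β=2, v≡8 (mod 37); (22|37)=-1, (8|37)=-1; sign (−1)^0·-1^2·-1^1 = -1.
(a,b)_∞: sgn(74)=+, sgn(-2)=−, so +1.
(a,b)_11: α=0, u≡10; β=2, v≡5 (mod 11); (10|11)=-1, (5|11)=+1; sign (−1)^0·-1^2·+1^0 = +1.
(a,b)_29: α=2, u≡6; β=0, v≡26 (mod 29); (6|29)=+1, (26|29)=-1; sign (−1)^0·+1^0·-1^2 = +1.
(a,b)_13: α=0, u≡3; β=-6, v≡5 (mod 13); (3|13)=+1, (5|13)=-1; sign (−1)^0·+1^-6·-1^0 = +1.
(a,b)_5: α=-4, u≡1; β=-8, v≡3 (mod 5); (1|5)=+1, (3|5)=-1; sign (−1)^0·+1^-8·-1^-4 = +1.
(a,b)_3: α=6, u≡2; β=10, v≡1 (mod 3); (2|3)=-1, (1|3)=+1; sign (−1)^0·-1^10·+1^6 = +1.
(a,b)_2: α=3, β=3; u≡5, v≡7 (mod 8); ε(u)ε(v)=0·1, αω(v)=3·0, βω(u)=3·1; sum ≡ 1  ⇒  -1.
(a,b)_41: α=2, u≡2; β=4, v≡37 (mod 41); (2|41)=+1, (37|41)=+1; sign (−1)^0·+1^4·+1^2 = +1.
Ram(74, -2) = {2, 37}; no ℚ_2-point on the conic.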